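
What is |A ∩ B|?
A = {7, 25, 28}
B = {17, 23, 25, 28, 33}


Set A = {7, 25, 28}
Set B = {17, 23, 25, 28, 33}
A ∩ B = {25, 28}
|A ∩ B| = 2

2


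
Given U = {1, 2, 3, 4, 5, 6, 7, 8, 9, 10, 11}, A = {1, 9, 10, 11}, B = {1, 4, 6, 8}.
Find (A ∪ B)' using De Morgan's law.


U = {1, 2, 3, 4, 5, 6, 7, 8, 9, 10, 11}
A = {1, 9, 10, 11}, B = {1, 4, 6, 8}
A ∪ B = {1, 4, 6, 8, 9, 10, 11}
(A ∪ B)' = U \ (A ∪ B) = {2, 3, 5, 7}
Verification via A' ∩ B': A' = {2, 3, 4, 5, 6, 7, 8}, B' = {2, 3, 5, 7, 9, 10, 11}
A' ∩ B' = {2, 3, 5, 7} ✓

{2, 3, 5, 7}


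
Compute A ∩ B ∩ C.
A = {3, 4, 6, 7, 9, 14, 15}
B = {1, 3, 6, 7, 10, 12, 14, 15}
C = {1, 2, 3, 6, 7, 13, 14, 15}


Set A = {3, 4, 6, 7, 9, 14, 15}
Set B = {1, 3, 6, 7, 10, 12, 14, 15}
Set C = {1, 2, 3, 6, 7, 13, 14, 15}
First, A ∩ B = {3, 6, 7, 14, 15}
Then, (A ∩ B) ∩ C = {3, 6, 7, 14, 15}

{3, 6, 7, 14, 15}


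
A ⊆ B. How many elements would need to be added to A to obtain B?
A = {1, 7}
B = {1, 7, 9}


Set A = {1, 7}, |A| = 2
Set B = {1, 7, 9}, |B| = 3
Since A ⊆ B: B \ A = {9}
|B| - |A| = 3 - 2 = 1

1


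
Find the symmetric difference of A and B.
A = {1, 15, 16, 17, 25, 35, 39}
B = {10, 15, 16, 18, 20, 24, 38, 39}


Set A = {1, 15, 16, 17, 25, 35, 39}
Set B = {10, 15, 16, 18, 20, 24, 38, 39}
A △ B = (A \ B) ∪ (B \ A)
Elements in A but not B: {1, 17, 25, 35}
Elements in B but not A: {10, 18, 20, 24, 38}
A △ B = {1, 10, 17, 18, 20, 24, 25, 35, 38}

{1, 10, 17, 18, 20, 24, 25, 35, 38}


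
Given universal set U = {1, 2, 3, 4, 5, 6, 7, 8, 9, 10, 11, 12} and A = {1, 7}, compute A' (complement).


Universal set U = {1, 2, 3, 4, 5, 6, 7, 8, 9, 10, 11, 12}
Set A = {1, 7}
A' = U \ A = elements in U but not in A
Checking each element of U:
1 (in A, exclude), 2 (not in A, include), 3 (not in A, include), 4 (not in A, include), 5 (not in A, include), 6 (not in A, include), 7 (in A, exclude), 8 (not in A, include), 9 (not in A, include), 10 (not in A, include), 11 (not in A, include), 12 (not in A, include)
A' = {2, 3, 4, 5, 6, 8, 9, 10, 11, 12}

{2, 3, 4, 5, 6, 8, 9, 10, 11, 12}


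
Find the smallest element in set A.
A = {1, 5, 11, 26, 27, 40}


Set A = {1, 5, 11, 26, 27, 40}
Elements in ascending order: 1, 5, 11, 26, 27, 40
The smallest element is 1.

1


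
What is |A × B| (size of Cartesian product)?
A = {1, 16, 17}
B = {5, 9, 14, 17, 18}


Set A = {1, 16, 17} has 3 elements.
Set B = {5, 9, 14, 17, 18} has 5 elements.
|A × B| = |A| × |B| = 3 × 5 = 15

15


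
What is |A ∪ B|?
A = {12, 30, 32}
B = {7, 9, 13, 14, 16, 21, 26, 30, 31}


Set A = {12, 30, 32}, |A| = 3
Set B = {7, 9, 13, 14, 16, 21, 26, 30, 31}, |B| = 9
A ∩ B = {30}, |A ∩ B| = 1
|A ∪ B| = |A| + |B| - |A ∩ B| = 3 + 9 - 1 = 11

11


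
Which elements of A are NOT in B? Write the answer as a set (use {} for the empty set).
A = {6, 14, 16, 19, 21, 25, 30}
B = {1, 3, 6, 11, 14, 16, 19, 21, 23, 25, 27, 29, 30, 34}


Set A = {6, 14, 16, 19, 21, 25, 30}
Set B = {1, 3, 6, 11, 14, 16, 19, 21, 23, 25, 27, 29, 30, 34}
Check each element of A against B:
6 ∈ B, 14 ∈ B, 16 ∈ B, 19 ∈ B, 21 ∈ B, 25 ∈ B, 30 ∈ B
Elements of A not in B: {}

{}


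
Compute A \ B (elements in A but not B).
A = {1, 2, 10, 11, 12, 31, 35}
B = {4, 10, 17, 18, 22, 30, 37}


Set A = {1, 2, 10, 11, 12, 31, 35}
Set B = {4, 10, 17, 18, 22, 30, 37}
A \ B includes elements in A that are not in B.
Check each element of A:
1 (not in B, keep), 2 (not in B, keep), 10 (in B, remove), 11 (not in B, keep), 12 (not in B, keep), 31 (not in B, keep), 35 (not in B, keep)
A \ B = {1, 2, 11, 12, 31, 35}

{1, 2, 11, 12, 31, 35}


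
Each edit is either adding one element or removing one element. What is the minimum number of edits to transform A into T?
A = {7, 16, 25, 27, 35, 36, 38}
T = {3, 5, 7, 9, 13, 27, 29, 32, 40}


Set A = {7, 16, 25, 27, 35, 36, 38}
Set T = {3, 5, 7, 9, 13, 27, 29, 32, 40}
Elements to remove from A (in A, not in T): {16, 25, 35, 36, 38} → 5 removals
Elements to add to A (in T, not in A): {3, 5, 9, 13, 29, 32, 40} → 7 additions
Total edits = 5 + 7 = 12

12


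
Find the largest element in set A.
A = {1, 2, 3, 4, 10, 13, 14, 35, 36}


Set A = {1, 2, 3, 4, 10, 13, 14, 35, 36}
Elements in ascending order: 1, 2, 3, 4, 10, 13, 14, 35, 36
The largest element is 36.

36


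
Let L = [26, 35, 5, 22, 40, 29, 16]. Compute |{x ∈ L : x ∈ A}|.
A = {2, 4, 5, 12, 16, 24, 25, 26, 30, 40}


Set A = {2, 4, 5, 12, 16, 24, 25, 26, 30, 40}
Candidates: [26, 35, 5, 22, 40, 29, 16]
Check each candidate:
26 ∈ A, 35 ∉ A, 5 ∈ A, 22 ∉ A, 40 ∈ A, 29 ∉ A, 16 ∈ A
Count of candidates in A: 4

4


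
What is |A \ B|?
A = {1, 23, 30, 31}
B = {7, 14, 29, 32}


Set A = {1, 23, 30, 31}
Set B = {7, 14, 29, 32}
A \ B = {1, 23, 30, 31}
|A \ B| = 4

4


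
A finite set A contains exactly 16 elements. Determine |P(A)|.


The set has 16 elements.
The power set contains all possible subsets.
|P(A)| = 2^|A| = 2^16 = 65536

65536


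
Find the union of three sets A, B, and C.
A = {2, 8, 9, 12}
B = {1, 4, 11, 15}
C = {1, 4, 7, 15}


Set A = {2, 8, 9, 12}
Set B = {1, 4, 11, 15}
Set C = {1, 4, 7, 15}
First, A ∪ B = {1, 2, 4, 8, 9, 11, 12, 15}
Then, (A ∪ B) ∪ C = {1, 2, 4, 7, 8, 9, 11, 12, 15}

{1, 2, 4, 7, 8, 9, 11, 12, 15}


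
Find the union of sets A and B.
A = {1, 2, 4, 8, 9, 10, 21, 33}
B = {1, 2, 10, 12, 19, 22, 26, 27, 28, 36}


Set A = {1, 2, 4, 8, 9, 10, 21, 33}
Set B = {1, 2, 10, 12, 19, 22, 26, 27, 28, 36}
A ∪ B includes all elements in either set.
Elements from A: {1, 2, 4, 8, 9, 10, 21, 33}
Elements from B not already included: {12, 19, 22, 26, 27, 28, 36}
A ∪ B = {1, 2, 4, 8, 9, 10, 12, 19, 21, 22, 26, 27, 28, 33, 36}

{1, 2, 4, 8, 9, 10, 12, 19, 21, 22, 26, 27, 28, 33, 36}


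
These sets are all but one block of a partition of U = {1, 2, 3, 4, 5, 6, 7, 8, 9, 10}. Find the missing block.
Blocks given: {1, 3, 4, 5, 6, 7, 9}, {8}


U = {1, 2, 3, 4, 5, 6, 7, 8, 9, 10}
Shown blocks: {1, 3, 4, 5, 6, 7, 9}, {8}
A partition's blocks are pairwise disjoint and cover U, so the missing block = U \ (union of shown blocks).
Union of shown blocks: {1, 3, 4, 5, 6, 7, 8, 9}
Missing block = U \ (union) = {2, 10}

{2, 10}


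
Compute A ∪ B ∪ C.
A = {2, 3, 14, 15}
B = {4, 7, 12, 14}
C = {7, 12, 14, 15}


Set A = {2, 3, 14, 15}
Set B = {4, 7, 12, 14}
Set C = {7, 12, 14, 15}
First, A ∪ B = {2, 3, 4, 7, 12, 14, 15}
Then, (A ∪ B) ∪ C = {2, 3, 4, 7, 12, 14, 15}

{2, 3, 4, 7, 12, 14, 15}


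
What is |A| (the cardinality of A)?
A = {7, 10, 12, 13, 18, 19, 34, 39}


Set A = {7, 10, 12, 13, 18, 19, 34, 39}
Listing elements: 7, 10, 12, 13, 18, 19, 34, 39
Counting: 8 elements
|A| = 8

8


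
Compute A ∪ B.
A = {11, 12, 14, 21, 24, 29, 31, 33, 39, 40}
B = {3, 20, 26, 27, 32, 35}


Set A = {11, 12, 14, 21, 24, 29, 31, 33, 39, 40}
Set B = {3, 20, 26, 27, 32, 35}
A ∪ B includes all elements in either set.
Elements from A: {11, 12, 14, 21, 24, 29, 31, 33, 39, 40}
Elements from B not already included: {3, 20, 26, 27, 32, 35}
A ∪ B = {3, 11, 12, 14, 20, 21, 24, 26, 27, 29, 31, 32, 33, 35, 39, 40}

{3, 11, 12, 14, 20, 21, 24, 26, 27, 29, 31, 32, 33, 35, 39, 40}


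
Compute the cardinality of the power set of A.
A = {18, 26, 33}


Set A = {18, 26, 33}
|A| = 3
The power set P(A) contains all subsets of A.
|P(A)| = 2^|A| = 2^3 = 8

8


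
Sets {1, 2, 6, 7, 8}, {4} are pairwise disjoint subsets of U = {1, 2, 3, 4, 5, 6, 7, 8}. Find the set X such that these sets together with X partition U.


U = {1, 2, 3, 4, 5, 6, 7, 8}
Shown blocks: {1, 2, 6, 7, 8}, {4}
A partition's blocks are pairwise disjoint and cover U, so the missing block = U \ (union of shown blocks).
Union of shown blocks: {1, 2, 4, 6, 7, 8}
Missing block = U \ (union) = {3, 5}

{3, 5}


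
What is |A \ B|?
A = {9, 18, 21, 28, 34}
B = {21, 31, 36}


Set A = {9, 18, 21, 28, 34}
Set B = {21, 31, 36}
A \ B = {9, 18, 28, 34}
|A \ B| = 4

4


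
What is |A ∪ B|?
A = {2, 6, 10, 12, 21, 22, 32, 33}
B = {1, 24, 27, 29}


Set A = {2, 6, 10, 12, 21, 22, 32, 33}, |A| = 8
Set B = {1, 24, 27, 29}, |B| = 4
A ∩ B = {}, |A ∩ B| = 0
|A ∪ B| = |A| + |B| - |A ∩ B| = 8 + 4 - 0 = 12

12


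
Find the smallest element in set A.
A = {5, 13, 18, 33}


Set A = {5, 13, 18, 33}
Elements in ascending order: 5, 13, 18, 33
The smallest element is 5.

5


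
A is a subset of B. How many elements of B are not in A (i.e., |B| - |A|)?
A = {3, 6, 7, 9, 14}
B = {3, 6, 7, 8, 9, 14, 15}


Set A = {3, 6, 7, 9, 14}, |A| = 5
Set B = {3, 6, 7, 8, 9, 14, 15}, |B| = 7
Since A ⊆ B: B \ A = {8, 15}
|B| - |A| = 7 - 5 = 2

2


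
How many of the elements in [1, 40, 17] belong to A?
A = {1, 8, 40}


Set A = {1, 8, 40}
Candidates: [1, 40, 17]
Check each candidate:
1 ∈ A, 40 ∈ A, 17 ∉ A
Count of candidates in A: 2

2


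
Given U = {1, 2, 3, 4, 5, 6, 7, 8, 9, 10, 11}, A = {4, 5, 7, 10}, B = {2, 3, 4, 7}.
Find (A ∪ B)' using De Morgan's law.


U = {1, 2, 3, 4, 5, 6, 7, 8, 9, 10, 11}
A = {4, 5, 7, 10}, B = {2, 3, 4, 7}
A ∪ B = {2, 3, 4, 5, 7, 10}
(A ∪ B)' = U \ (A ∪ B) = {1, 6, 8, 9, 11}
Verification via A' ∩ B': A' = {1, 2, 3, 6, 8, 9, 11}, B' = {1, 5, 6, 8, 9, 10, 11}
A' ∩ B' = {1, 6, 8, 9, 11} ✓

{1, 6, 8, 9, 11}


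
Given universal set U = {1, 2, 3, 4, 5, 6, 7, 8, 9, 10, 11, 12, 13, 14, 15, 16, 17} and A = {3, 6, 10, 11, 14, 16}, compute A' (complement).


Universal set U = {1, 2, 3, 4, 5, 6, 7, 8, 9, 10, 11, 12, 13, 14, 15, 16, 17}
Set A = {3, 6, 10, 11, 14, 16}
A' = U \ A = elements in U but not in A
Checking each element of U:
1 (not in A, include), 2 (not in A, include), 3 (in A, exclude), 4 (not in A, include), 5 (not in A, include), 6 (in A, exclude), 7 (not in A, include), 8 (not in A, include), 9 (not in A, include), 10 (in A, exclude), 11 (in A, exclude), 12 (not in A, include), 13 (not in A, include), 14 (in A, exclude), 15 (not in A, include), 16 (in A, exclude), 17 (not in A, include)
A' = {1, 2, 4, 5, 7, 8, 9, 12, 13, 15, 17}

{1, 2, 4, 5, 7, 8, 9, 12, 13, 15, 17}


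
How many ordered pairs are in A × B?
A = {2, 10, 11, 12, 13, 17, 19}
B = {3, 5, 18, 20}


Set A = {2, 10, 11, 12, 13, 17, 19} has 7 elements.
Set B = {3, 5, 18, 20} has 4 elements.
|A × B| = |A| × |B| = 7 × 4 = 28

28


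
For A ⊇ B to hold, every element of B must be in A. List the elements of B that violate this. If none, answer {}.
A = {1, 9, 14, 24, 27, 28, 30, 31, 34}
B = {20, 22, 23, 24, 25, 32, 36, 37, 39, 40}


Set A = {1, 9, 14, 24, 27, 28, 30, 31, 34}
Set B = {20, 22, 23, 24, 25, 32, 36, 37, 39, 40}
Check each element of B against A:
20 ∉ A (include), 22 ∉ A (include), 23 ∉ A (include), 24 ∈ A, 25 ∉ A (include), 32 ∉ A (include), 36 ∉ A (include), 37 ∉ A (include), 39 ∉ A (include), 40 ∉ A (include)
Elements of B not in A: {20, 22, 23, 25, 32, 36, 37, 39, 40}

{20, 22, 23, 25, 32, 36, 37, 39, 40}


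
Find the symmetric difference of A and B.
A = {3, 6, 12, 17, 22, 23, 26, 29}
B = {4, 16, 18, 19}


Set A = {3, 6, 12, 17, 22, 23, 26, 29}
Set B = {4, 16, 18, 19}
A △ B = (A \ B) ∪ (B \ A)
Elements in A but not B: {3, 6, 12, 17, 22, 23, 26, 29}
Elements in B but not A: {4, 16, 18, 19}
A △ B = {3, 4, 6, 12, 16, 17, 18, 19, 22, 23, 26, 29}

{3, 4, 6, 12, 16, 17, 18, 19, 22, 23, 26, 29}


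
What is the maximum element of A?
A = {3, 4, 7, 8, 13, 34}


Set A = {3, 4, 7, 8, 13, 34}
Elements in ascending order: 3, 4, 7, 8, 13, 34
The largest element is 34.

34


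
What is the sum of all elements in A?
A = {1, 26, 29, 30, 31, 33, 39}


Set A = {1, 26, 29, 30, 31, 33, 39}
Sum = 1 + 26 + 29 + 30 + 31 + 33 + 39 = 189

189


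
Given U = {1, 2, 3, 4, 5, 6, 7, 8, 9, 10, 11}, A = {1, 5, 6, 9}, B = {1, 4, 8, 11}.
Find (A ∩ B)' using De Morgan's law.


U = {1, 2, 3, 4, 5, 6, 7, 8, 9, 10, 11}
A = {1, 5, 6, 9}, B = {1, 4, 8, 11}
A ∩ B = {1}
(A ∩ B)' = U \ (A ∩ B) = {2, 3, 4, 5, 6, 7, 8, 9, 10, 11}
Verification via A' ∪ B': A' = {2, 3, 4, 7, 8, 10, 11}, B' = {2, 3, 5, 6, 7, 9, 10}
A' ∪ B' = {2, 3, 4, 5, 6, 7, 8, 9, 10, 11} ✓

{2, 3, 4, 5, 6, 7, 8, 9, 10, 11}


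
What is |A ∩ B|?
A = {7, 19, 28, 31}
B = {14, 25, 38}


Set A = {7, 19, 28, 31}
Set B = {14, 25, 38}
A ∩ B = {}
|A ∩ B| = 0

0


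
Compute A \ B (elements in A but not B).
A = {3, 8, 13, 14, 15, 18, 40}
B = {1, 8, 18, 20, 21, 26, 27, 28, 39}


Set A = {3, 8, 13, 14, 15, 18, 40}
Set B = {1, 8, 18, 20, 21, 26, 27, 28, 39}
A \ B includes elements in A that are not in B.
Check each element of A:
3 (not in B, keep), 8 (in B, remove), 13 (not in B, keep), 14 (not in B, keep), 15 (not in B, keep), 18 (in B, remove), 40 (not in B, keep)
A \ B = {3, 13, 14, 15, 40}

{3, 13, 14, 15, 40}


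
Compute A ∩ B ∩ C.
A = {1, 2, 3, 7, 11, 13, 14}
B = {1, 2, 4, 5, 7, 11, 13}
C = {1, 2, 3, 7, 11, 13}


Set A = {1, 2, 3, 7, 11, 13, 14}
Set B = {1, 2, 4, 5, 7, 11, 13}
Set C = {1, 2, 3, 7, 11, 13}
First, A ∩ B = {1, 2, 7, 11, 13}
Then, (A ∩ B) ∩ C = {1, 2, 7, 11, 13}

{1, 2, 7, 11, 13}


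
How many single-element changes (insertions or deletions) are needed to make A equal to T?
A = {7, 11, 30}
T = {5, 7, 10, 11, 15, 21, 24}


Set A = {7, 11, 30}
Set T = {5, 7, 10, 11, 15, 21, 24}
Elements to remove from A (in A, not in T): {30} → 1 removals
Elements to add to A (in T, not in A): {5, 10, 15, 21, 24} → 5 additions
Total edits = 1 + 5 = 6

6


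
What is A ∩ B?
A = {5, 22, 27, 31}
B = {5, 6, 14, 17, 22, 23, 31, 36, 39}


Set A = {5, 22, 27, 31}
Set B = {5, 6, 14, 17, 22, 23, 31, 36, 39}
A ∩ B includes only elements in both sets.
Check each element of A against B:
5 ✓, 22 ✓, 27 ✗, 31 ✓
A ∩ B = {5, 22, 31}

{5, 22, 31}


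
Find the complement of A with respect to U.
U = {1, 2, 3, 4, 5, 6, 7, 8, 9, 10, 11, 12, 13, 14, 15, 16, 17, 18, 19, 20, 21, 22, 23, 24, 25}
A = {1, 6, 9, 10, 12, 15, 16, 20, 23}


Universal set U = {1, 2, 3, 4, 5, 6, 7, 8, 9, 10, 11, 12, 13, 14, 15, 16, 17, 18, 19, 20, 21, 22, 23, 24, 25}
Set A = {1, 6, 9, 10, 12, 15, 16, 20, 23}
A' = U \ A = elements in U but not in A
Checking each element of U:
1 (in A, exclude), 2 (not in A, include), 3 (not in A, include), 4 (not in A, include), 5 (not in A, include), 6 (in A, exclude), 7 (not in A, include), 8 (not in A, include), 9 (in A, exclude), 10 (in A, exclude), 11 (not in A, include), 12 (in A, exclude), 13 (not in A, include), 14 (not in A, include), 15 (in A, exclude), 16 (in A, exclude), 17 (not in A, include), 18 (not in A, include), 19 (not in A, include), 20 (in A, exclude), 21 (not in A, include), 22 (not in A, include), 23 (in A, exclude), 24 (not in A, include), 25 (not in A, include)
A' = {2, 3, 4, 5, 7, 8, 11, 13, 14, 17, 18, 19, 21, 22, 24, 25}

{2, 3, 4, 5, 7, 8, 11, 13, 14, 17, 18, 19, 21, 22, 24, 25}


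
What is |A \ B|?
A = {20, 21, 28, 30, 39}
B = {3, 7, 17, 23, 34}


Set A = {20, 21, 28, 30, 39}
Set B = {3, 7, 17, 23, 34}
A \ B = {20, 21, 28, 30, 39}
|A \ B| = 5

5


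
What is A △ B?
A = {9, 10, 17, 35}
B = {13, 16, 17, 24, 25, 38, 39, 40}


Set A = {9, 10, 17, 35}
Set B = {13, 16, 17, 24, 25, 38, 39, 40}
A △ B = (A \ B) ∪ (B \ A)
Elements in A but not B: {9, 10, 35}
Elements in B but not A: {13, 16, 24, 25, 38, 39, 40}
A △ B = {9, 10, 13, 16, 24, 25, 35, 38, 39, 40}

{9, 10, 13, 16, 24, 25, 35, 38, 39, 40}


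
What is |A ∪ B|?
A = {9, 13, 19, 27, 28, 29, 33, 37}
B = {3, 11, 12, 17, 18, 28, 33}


Set A = {9, 13, 19, 27, 28, 29, 33, 37}, |A| = 8
Set B = {3, 11, 12, 17, 18, 28, 33}, |B| = 7
A ∩ B = {28, 33}, |A ∩ B| = 2
|A ∪ B| = |A| + |B| - |A ∩ B| = 8 + 7 - 2 = 13

13


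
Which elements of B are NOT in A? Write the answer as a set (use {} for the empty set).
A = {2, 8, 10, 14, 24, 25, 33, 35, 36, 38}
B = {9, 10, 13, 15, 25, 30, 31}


Set A = {2, 8, 10, 14, 24, 25, 33, 35, 36, 38}
Set B = {9, 10, 13, 15, 25, 30, 31}
Check each element of B against A:
9 ∉ A (include), 10 ∈ A, 13 ∉ A (include), 15 ∉ A (include), 25 ∈ A, 30 ∉ A (include), 31 ∉ A (include)
Elements of B not in A: {9, 13, 15, 30, 31}

{9, 13, 15, 30, 31}


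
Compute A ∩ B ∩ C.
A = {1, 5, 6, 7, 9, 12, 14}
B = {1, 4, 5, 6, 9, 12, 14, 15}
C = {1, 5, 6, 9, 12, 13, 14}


Set A = {1, 5, 6, 7, 9, 12, 14}
Set B = {1, 4, 5, 6, 9, 12, 14, 15}
Set C = {1, 5, 6, 9, 12, 13, 14}
First, A ∩ B = {1, 5, 6, 9, 12, 14}
Then, (A ∩ B) ∩ C = {1, 5, 6, 9, 12, 14}

{1, 5, 6, 9, 12, 14}


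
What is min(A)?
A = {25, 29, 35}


Set A = {25, 29, 35}
Elements in ascending order: 25, 29, 35
The smallest element is 25.

25


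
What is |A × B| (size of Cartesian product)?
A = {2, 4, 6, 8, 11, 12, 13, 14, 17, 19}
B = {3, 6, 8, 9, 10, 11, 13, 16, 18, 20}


Set A = {2, 4, 6, 8, 11, 12, 13, 14, 17, 19} has 10 elements.
Set B = {3, 6, 8, 9, 10, 11, 13, 16, 18, 20} has 10 elements.
|A × B| = |A| × |B| = 10 × 10 = 100

100


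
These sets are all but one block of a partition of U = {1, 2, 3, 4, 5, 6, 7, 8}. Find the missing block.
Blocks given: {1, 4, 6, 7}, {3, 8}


U = {1, 2, 3, 4, 5, 6, 7, 8}
Shown blocks: {1, 4, 6, 7}, {3, 8}
A partition's blocks are pairwise disjoint and cover U, so the missing block = U \ (union of shown blocks).
Union of shown blocks: {1, 3, 4, 6, 7, 8}
Missing block = U \ (union) = {2, 5}

{2, 5}


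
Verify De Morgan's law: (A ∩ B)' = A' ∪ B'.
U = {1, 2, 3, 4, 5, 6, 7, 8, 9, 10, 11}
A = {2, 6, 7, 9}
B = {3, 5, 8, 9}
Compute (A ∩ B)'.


U = {1, 2, 3, 4, 5, 6, 7, 8, 9, 10, 11}
A = {2, 6, 7, 9}, B = {3, 5, 8, 9}
A ∩ B = {9}
(A ∩ B)' = U \ (A ∩ B) = {1, 2, 3, 4, 5, 6, 7, 8, 10, 11}
Verification via A' ∪ B': A' = {1, 3, 4, 5, 8, 10, 11}, B' = {1, 2, 4, 6, 7, 10, 11}
A' ∪ B' = {1, 2, 3, 4, 5, 6, 7, 8, 10, 11} ✓

{1, 2, 3, 4, 5, 6, 7, 8, 10, 11}


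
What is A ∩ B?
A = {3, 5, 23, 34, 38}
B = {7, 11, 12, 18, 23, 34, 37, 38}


Set A = {3, 5, 23, 34, 38}
Set B = {7, 11, 12, 18, 23, 34, 37, 38}
A ∩ B includes only elements in both sets.
Check each element of A against B:
3 ✗, 5 ✗, 23 ✓, 34 ✓, 38 ✓
A ∩ B = {23, 34, 38}

{23, 34, 38}


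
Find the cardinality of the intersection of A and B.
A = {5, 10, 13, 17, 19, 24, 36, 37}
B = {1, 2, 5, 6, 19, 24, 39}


Set A = {5, 10, 13, 17, 19, 24, 36, 37}
Set B = {1, 2, 5, 6, 19, 24, 39}
A ∩ B = {5, 19, 24}
|A ∩ B| = 3

3


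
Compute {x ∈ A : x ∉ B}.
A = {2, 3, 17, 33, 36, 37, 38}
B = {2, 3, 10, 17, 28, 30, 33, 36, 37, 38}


Set A = {2, 3, 17, 33, 36, 37, 38}
Set B = {2, 3, 10, 17, 28, 30, 33, 36, 37, 38}
Check each element of A against B:
2 ∈ B, 3 ∈ B, 17 ∈ B, 33 ∈ B, 36 ∈ B, 37 ∈ B, 38 ∈ B
Elements of A not in B: {}

{}


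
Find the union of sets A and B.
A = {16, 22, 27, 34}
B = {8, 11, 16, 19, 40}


Set A = {16, 22, 27, 34}
Set B = {8, 11, 16, 19, 40}
A ∪ B includes all elements in either set.
Elements from A: {16, 22, 27, 34}
Elements from B not already included: {8, 11, 19, 40}
A ∪ B = {8, 11, 16, 19, 22, 27, 34, 40}

{8, 11, 16, 19, 22, 27, 34, 40}


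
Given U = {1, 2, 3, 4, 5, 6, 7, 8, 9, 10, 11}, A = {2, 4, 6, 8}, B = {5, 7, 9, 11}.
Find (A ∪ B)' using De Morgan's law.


U = {1, 2, 3, 4, 5, 6, 7, 8, 9, 10, 11}
A = {2, 4, 6, 8}, B = {5, 7, 9, 11}
A ∪ B = {2, 4, 5, 6, 7, 8, 9, 11}
(A ∪ B)' = U \ (A ∪ B) = {1, 3, 10}
Verification via A' ∩ B': A' = {1, 3, 5, 7, 9, 10, 11}, B' = {1, 2, 3, 4, 6, 8, 10}
A' ∩ B' = {1, 3, 10} ✓

{1, 3, 10}


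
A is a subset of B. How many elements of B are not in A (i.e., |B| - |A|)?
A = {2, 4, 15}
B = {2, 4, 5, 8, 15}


Set A = {2, 4, 15}, |A| = 3
Set B = {2, 4, 5, 8, 15}, |B| = 5
Since A ⊆ B: B \ A = {5, 8}
|B| - |A| = 5 - 3 = 2

2


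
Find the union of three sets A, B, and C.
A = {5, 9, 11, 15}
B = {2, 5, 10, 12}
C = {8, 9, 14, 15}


Set A = {5, 9, 11, 15}
Set B = {2, 5, 10, 12}
Set C = {8, 9, 14, 15}
First, A ∪ B = {2, 5, 9, 10, 11, 12, 15}
Then, (A ∪ B) ∪ C = {2, 5, 8, 9, 10, 11, 12, 14, 15}

{2, 5, 8, 9, 10, 11, 12, 14, 15}


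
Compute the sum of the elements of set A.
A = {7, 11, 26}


Set A = {7, 11, 26}
Sum = 7 + 11 + 26 = 44

44


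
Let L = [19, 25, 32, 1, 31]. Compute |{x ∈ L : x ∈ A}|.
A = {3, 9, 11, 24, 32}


Set A = {3, 9, 11, 24, 32}
Candidates: [19, 25, 32, 1, 31]
Check each candidate:
19 ∉ A, 25 ∉ A, 32 ∈ A, 1 ∉ A, 31 ∉ A
Count of candidates in A: 1

1


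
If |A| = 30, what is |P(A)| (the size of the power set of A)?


The set has 30 elements.
The power set contains all possible subsets.
|P(A)| = 2^|A| = 2^30 = 1073741824

1073741824


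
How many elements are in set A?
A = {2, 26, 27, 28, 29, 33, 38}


Set A = {2, 26, 27, 28, 29, 33, 38}
Listing elements: 2, 26, 27, 28, 29, 33, 38
Counting: 7 elements
|A| = 7

7


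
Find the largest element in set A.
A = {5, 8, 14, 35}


Set A = {5, 8, 14, 35}
Elements in ascending order: 5, 8, 14, 35
The largest element is 35.

35


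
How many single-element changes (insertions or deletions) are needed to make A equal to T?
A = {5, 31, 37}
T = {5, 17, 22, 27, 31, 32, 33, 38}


Set A = {5, 31, 37}
Set T = {5, 17, 22, 27, 31, 32, 33, 38}
Elements to remove from A (in A, not in T): {37} → 1 removals
Elements to add to A (in T, not in A): {17, 22, 27, 32, 33, 38} → 6 additions
Total edits = 1 + 6 = 7

7


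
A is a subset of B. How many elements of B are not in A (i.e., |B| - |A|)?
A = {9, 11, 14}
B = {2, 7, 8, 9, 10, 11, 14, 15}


Set A = {9, 11, 14}, |A| = 3
Set B = {2, 7, 8, 9, 10, 11, 14, 15}, |B| = 8
Since A ⊆ B: B \ A = {2, 7, 8, 10, 15}
|B| - |A| = 8 - 3 = 5

5


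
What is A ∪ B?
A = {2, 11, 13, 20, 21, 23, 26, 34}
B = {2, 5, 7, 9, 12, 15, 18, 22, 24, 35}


Set A = {2, 11, 13, 20, 21, 23, 26, 34}
Set B = {2, 5, 7, 9, 12, 15, 18, 22, 24, 35}
A ∪ B includes all elements in either set.
Elements from A: {2, 11, 13, 20, 21, 23, 26, 34}
Elements from B not already included: {5, 7, 9, 12, 15, 18, 22, 24, 35}
A ∪ B = {2, 5, 7, 9, 11, 12, 13, 15, 18, 20, 21, 22, 23, 24, 26, 34, 35}

{2, 5, 7, 9, 11, 12, 13, 15, 18, 20, 21, 22, 23, 24, 26, 34, 35}


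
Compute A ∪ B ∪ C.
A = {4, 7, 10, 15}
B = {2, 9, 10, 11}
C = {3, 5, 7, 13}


Set A = {4, 7, 10, 15}
Set B = {2, 9, 10, 11}
Set C = {3, 5, 7, 13}
First, A ∪ B = {2, 4, 7, 9, 10, 11, 15}
Then, (A ∪ B) ∪ C = {2, 3, 4, 5, 7, 9, 10, 11, 13, 15}

{2, 3, 4, 5, 7, 9, 10, 11, 13, 15}


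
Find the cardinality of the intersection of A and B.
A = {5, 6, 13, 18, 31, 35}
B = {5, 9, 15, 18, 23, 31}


Set A = {5, 6, 13, 18, 31, 35}
Set B = {5, 9, 15, 18, 23, 31}
A ∩ B = {5, 18, 31}
|A ∩ B| = 3

3


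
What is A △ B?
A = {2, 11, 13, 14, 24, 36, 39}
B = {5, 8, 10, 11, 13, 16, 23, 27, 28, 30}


Set A = {2, 11, 13, 14, 24, 36, 39}
Set B = {5, 8, 10, 11, 13, 16, 23, 27, 28, 30}
A △ B = (A \ B) ∪ (B \ A)
Elements in A but not B: {2, 14, 24, 36, 39}
Elements in B but not A: {5, 8, 10, 16, 23, 27, 28, 30}
A △ B = {2, 5, 8, 10, 14, 16, 23, 24, 27, 28, 30, 36, 39}

{2, 5, 8, 10, 14, 16, 23, 24, 27, 28, 30, 36, 39}


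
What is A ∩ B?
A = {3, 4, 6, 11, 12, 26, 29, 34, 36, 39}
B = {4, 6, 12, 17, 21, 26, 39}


Set A = {3, 4, 6, 11, 12, 26, 29, 34, 36, 39}
Set B = {4, 6, 12, 17, 21, 26, 39}
A ∩ B includes only elements in both sets.
Check each element of A against B:
3 ✗, 4 ✓, 6 ✓, 11 ✗, 12 ✓, 26 ✓, 29 ✗, 34 ✗, 36 ✗, 39 ✓
A ∩ B = {4, 6, 12, 26, 39}

{4, 6, 12, 26, 39}


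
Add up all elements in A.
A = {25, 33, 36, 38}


Set A = {25, 33, 36, 38}
Sum = 25 + 33 + 36 + 38 = 132

132


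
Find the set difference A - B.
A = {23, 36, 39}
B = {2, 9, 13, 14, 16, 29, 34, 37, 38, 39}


Set A = {23, 36, 39}
Set B = {2, 9, 13, 14, 16, 29, 34, 37, 38, 39}
A \ B includes elements in A that are not in B.
Check each element of A:
23 (not in B, keep), 36 (not in B, keep), 39 (in B, remove)
A \ B = {23, 36}

{23, 36}


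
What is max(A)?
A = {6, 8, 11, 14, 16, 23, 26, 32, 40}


Set A = {6, 8, 11, 14, 16, 23, 26, 32, 40}
Elements in ascending order: 6, 8, 11, 14, 16, 23, 26, 32, 40
The largest element is 40.

40


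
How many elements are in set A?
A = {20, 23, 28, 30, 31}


Set A = {20, 23, 28, 30, 31}
Listing elements: 20, 23, 28, 30, 31
Counting: 5 elements
|A| = 5

5


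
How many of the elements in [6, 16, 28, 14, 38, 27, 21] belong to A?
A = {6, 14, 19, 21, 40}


Set A = {6, 14, 19, 21, 40}
Candidates: [6, 16, 28, 14, 38, 27, 21]
Check each candidate:
6 ∈ A, 16 ∉ A, 28 ∉ A, 14 ∈ A, 38 ∉ A, 27 ∉ A, 21 ∈ A
Count of candidates in A: 3

3


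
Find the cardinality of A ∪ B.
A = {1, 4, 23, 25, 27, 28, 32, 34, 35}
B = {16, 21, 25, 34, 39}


Set A = {1, 4, 23, 25, 27, 28, 32, 34, 35}, |A| = 9
Set B = {16, 21, 25, 34, 39}, |B| = 5
A ∩ B = {25, 34}, |A ∩ B| = 2
|A ∪ B| = |A| + |B| - |A ∩ B| = 9 + 5 - 2 = 12

12


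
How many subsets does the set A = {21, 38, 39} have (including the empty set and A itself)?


Set A = {21, 38, 39}
|A| = 3
The power set P(A) contains all subsets of A.
|P(A)| = 2^|A| = 2^3 = 8

8


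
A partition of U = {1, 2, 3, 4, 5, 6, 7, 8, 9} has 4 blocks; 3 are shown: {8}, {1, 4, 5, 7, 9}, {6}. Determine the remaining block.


U = {1, 2, 3, 4, 5, 6, 7, 8, 9}
Shown blocks: {8}, {1, 4, 5, 7, 9}, {6}
A partition's blocks are pairwise disjoint and cover U, so the missing block = U \ (union of shown blocks).
Union of shown blocks: {1, 4, 5, 6, 7, 8, 9}
Missing block = U \ (union) = {2, 3}

{2, 3}


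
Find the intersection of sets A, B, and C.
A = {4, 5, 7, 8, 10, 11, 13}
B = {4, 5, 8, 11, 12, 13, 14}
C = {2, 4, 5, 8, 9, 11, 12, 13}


Set A = {4, 5, 7, 8, 10, 11, 13}
Set B = {4, 5, 8, 11, 12, 13, 14}
Set C = {2, 4, 5, 8, 9, 11, 12, 13}
First, A ∩ B = {4, 5, 8, 11, 13}
Then, (A ∩ B) ∩ C = {4, 5, 8, 11, 13}

{4, 5, 8, 11, 13}


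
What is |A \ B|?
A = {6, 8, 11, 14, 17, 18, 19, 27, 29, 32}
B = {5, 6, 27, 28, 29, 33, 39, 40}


Set A = {6, 8, 11, 14, 17, 18, 19, 27, 29, 32}
Set B = {5, 6, 27, 28, 29, 33, 39, 40}
A \ B = {8, 11, 14, 17, 18, 19, 32}
|A \ B| = 7

7


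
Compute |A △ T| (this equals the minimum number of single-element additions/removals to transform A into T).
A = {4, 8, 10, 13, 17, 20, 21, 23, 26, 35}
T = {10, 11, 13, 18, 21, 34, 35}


Set A = {4, 8, 10, 13, 17, 20, 21, 23, 26, 35}
Set T = {10, 11, 13, 18, 21, 34, 35}
Elements to remove from A (in A, not in T): {4, 8, 17, 20, 23, 26} → 6 removals
Elements to add to A (in T, not in A): {11, 18, 34} → 3 additions
Total edits = 6 + 3 = 9

9


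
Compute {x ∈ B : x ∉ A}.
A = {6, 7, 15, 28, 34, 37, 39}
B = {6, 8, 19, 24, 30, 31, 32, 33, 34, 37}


Set A = {6, 7, 15, 28, 34, 37, 39}
Set B = {6, 8, 19, 24, 30, 31, 32, 33, 34, 37}
Check each element of B against A:
6 ∈ A, 8 ∉ A (include), 19 ∉ A (include), 24 ∉ A (include), 30 ∉ A (include), 31 ∉ A (include), 32 ∉ A (include), 33 ∉ A (include), 34 ∈ A, 37 ∈ A
Elements of B not in A: {8, 19, 24, 30, 31, 32, 33}

{8, 19, 24, 30, 31, 32, 33}


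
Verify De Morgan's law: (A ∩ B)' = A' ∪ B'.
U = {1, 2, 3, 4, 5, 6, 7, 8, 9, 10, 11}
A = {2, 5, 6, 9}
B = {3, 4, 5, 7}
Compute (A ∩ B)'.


U = {1, 2, 3, 4, 5, 6, 7, 8, 9, 10, 11}
A = {2, 5, 6, 9}, B = {3, 4, 5, 7}
A ∩ B = {5}
(A ∩ B)' = U \ (A ∩ B) = {1, 2, 3, 4, 6, 7, 8, 9, 10, 11}
Verification via A' ∪ B': A' = {1, 3, 4, 7, 8, 10, 11}, B' = {1, 2, 6, 8, 9, 10, 11}
A' ∪ B' = {1, 2, 3, 4, 6, 7, 8, 9, 10, 11} ✓

{1, 2, 3, 4, 6, 7, 8, 9, 10, 11}


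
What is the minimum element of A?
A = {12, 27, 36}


Set A = {12, 27, 36}
Elements in ascending order: 12, 27, 36
The smallest element is 12.

12


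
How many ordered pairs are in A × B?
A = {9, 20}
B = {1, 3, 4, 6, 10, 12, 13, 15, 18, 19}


Set A = {9, 20} has 2 elements.
Set B = {1, 3, 4, 6, 10, 12, 13, 15, 18, 19} has 10 elements.
|A × B| = |A| × |B| = 2 × 10 = 20

20


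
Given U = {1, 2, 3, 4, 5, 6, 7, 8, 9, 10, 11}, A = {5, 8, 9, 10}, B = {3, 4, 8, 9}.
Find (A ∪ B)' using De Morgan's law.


U = {1, 2, 3, 4, 5, 6, 7, 8, 9, 10, 11}
A = {5, 8, 9, 10}, B = {3, 4, 8, 9}
A ∪ B = {3, 4, 5, 8, 9, 10}
(A ∪ B)' = U \ (A ∪ B) = {1, 2, 6, 7, 11}
Verification via A' ∩ B': A' = {1, 2, 3, 4, 6, 7, 11}, B' = {1, 2, 5, 6, 7, 10, 11}
A' ∩ B' = {1, 2, 6, 7, 11} ✓

{1, 2, 6, 7, 11}


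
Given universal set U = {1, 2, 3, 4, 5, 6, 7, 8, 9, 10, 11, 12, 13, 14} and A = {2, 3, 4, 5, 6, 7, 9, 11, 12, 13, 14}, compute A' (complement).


Universal set U = {1, 2, 3, 4, 5, 6, 7, 8, 9, 10, 11, 12, 13, 14}
Set A = {2, 3, 4, 5, 6, 7, 9, 11, 12, 13, 14}
A' = U \ A = elements in U but not in A
Checking each element of U:
1 (not in A, include), 2 (in A, exclude), 3 (in A, exclude), 4 (in A, exclude), 5 (in A, exclude), 6 (in A, exclude), 7 (in A, exclude), 8 (not in A, include), 9 (in A, exclude), 10 (not in A, include), 11 (in A, exclude), 12 (in A, exclude), 13 (in A, exclude), 14 (in A, exclude)
A' = {1, 8, 10}

{1, 8, 10}


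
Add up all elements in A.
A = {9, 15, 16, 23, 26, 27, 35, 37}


Set A = {9, 15, 16, 23, 26, 27, 35, 37}
Sum = 9 + 15 + 16 + 23 + 26 + 27 + 35 + 37 = 188

188


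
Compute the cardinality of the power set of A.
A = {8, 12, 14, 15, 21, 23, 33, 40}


Set A = {8, 12, 14, 15, 21, 23, 33, 40}
|A| = 8
The power set P(A) contains all subsets of A.
|P(A)| = 2^|A| = 2^8 = 256

256


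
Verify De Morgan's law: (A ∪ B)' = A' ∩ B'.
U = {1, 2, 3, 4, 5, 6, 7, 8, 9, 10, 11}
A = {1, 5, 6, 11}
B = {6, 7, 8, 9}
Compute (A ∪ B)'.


U = {1, 2, 3, 4, 5, 6, 7, 8, 9, 10, 11}
A = {1, 5, 6, 11}, B = {6, 7, 8, 9}
A ∪ B = {1, 5, 6, 7, 8, 9, 11}
(A ∪ B)' = U \ (A ∪ B) = {2, 3, 4, 10}
Verification via A' ∩ B': A' = {2, 3, 4, 7, 8, 9, 10}, B' = {1, 2, 3, 4, 5, 10, 11}
A' ∩ B' = {2, 3, 4, 10} ✓

{2, 3, 4, 10}


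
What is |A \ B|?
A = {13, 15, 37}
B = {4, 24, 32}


Set A = {13, 15, 37}
Set B = {4, 24, 32}
A \ B = {13, 15, 37}
|A \ B| = 3

3


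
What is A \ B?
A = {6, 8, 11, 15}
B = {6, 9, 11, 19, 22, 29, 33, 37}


Set A = {6, 8, 11, 15}
Set B = {6, 9, 11, 19, 22, 29, 33, 37}
A \ B includes elements in A that are not in B.
Check each element of A:
6 (in B, remove), 8 (not in B, keep), 11 (in B, remove), 15 (not in B, keep)
A \ B = {8, 15}

{8, 15}


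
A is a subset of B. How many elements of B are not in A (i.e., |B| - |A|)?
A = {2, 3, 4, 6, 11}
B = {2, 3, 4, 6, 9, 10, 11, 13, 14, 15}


Set A = {2, 3, 4, 6, 11}, |A| = 5
Set B = {2, 3, 4, 6, 9, 10, 11, 13, 14, 15}, |B| = 10
Since A ⊆ B: B \ A = {9, 10, 13, 14, 15}
|B| - |A| = 10 - 5 = 5

5


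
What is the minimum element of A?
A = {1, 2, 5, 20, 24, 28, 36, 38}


Set A = {1, 2, 5, 20, 24, 28, 36, 38}
Elements in ascending order: 1, 2, 5, 20, 24, 28, 36, 38
The smallest element is 1.

1


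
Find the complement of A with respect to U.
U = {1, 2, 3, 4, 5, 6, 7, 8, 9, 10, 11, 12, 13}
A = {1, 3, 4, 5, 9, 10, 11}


Universal set U = {1, 2, 3, 4, 5, 6, 7, 8, 9, 10, 11, 12, 13}
Set A = {1, 3, 4, 5, 9, 10, 11}
A' = U \ A = elements in U but not in A
Checking each element of U:
1 (in A, exclude), 2 (not in A, include), 3 (in A, exclude), 4 (in A, exclude), 5 (in A, exclude), 6 (not in A, include), 7 (not in A, include), 8 (not in A, include), 9 (in A, exclude), 10 (in A, exclude), 11 (in A, exclude), 12 (not in A, include), 13 (not in A, include)
A' = {2, 6, 7, 8, 12, 13}

{2, 6, 7, 8, 12, 13}


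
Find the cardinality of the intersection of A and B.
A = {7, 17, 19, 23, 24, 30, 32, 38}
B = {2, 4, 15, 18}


Set A = {7, 17, 19, 23, 24, 30, 32, 38}
Set B = {2, 4, 15, 18}
A ∩ B = {}
|A ∩ B| = 0

0


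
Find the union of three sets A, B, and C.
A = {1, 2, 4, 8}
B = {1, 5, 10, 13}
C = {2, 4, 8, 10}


Set A = {1, 2, 4, 8}
Set B = {1, 5, 10, 13}
Set C = {2, 4, 8, 10}
First, A ∪ B = {1, 2, 4, 5, 8, 10, 13}
Then, (A ∪ B) ∪ C = {1, 2, 4, 5, 8, 10, 13}

{1, 2, 4, 5, 8, 10, 13}


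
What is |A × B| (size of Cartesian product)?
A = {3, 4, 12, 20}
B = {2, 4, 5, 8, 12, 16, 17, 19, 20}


Set A = {3, 4, 12, 20} has 4 elements.
Set B = {2, 4, 5, 8, 12, 16, 17, 19, 20} has 9 elements.
|A × B| = |A| × |B| = 4 × 9 = 36

36


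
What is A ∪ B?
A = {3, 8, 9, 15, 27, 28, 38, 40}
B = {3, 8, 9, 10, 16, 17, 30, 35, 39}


Set A = {3, 8, 9, 15, 27, 28, 38, 40}
Set B = {3, 8, 9, 10, 16, 17, 30, 35, 39}
A ∪ B includes all elements in either set.
Elements from A: {3, 8, 9, 15, 27, 28, 38, 40}
Elements from B not already included: {10, 16, 17, 30, 35, 39}
A ∪ B = {3, 8, 9, 10, 15, 16, 17, 27, 28, 30, 35, 38, 39, 40}

{3, 8, 9, 10, 15, 16, 17, 27, 28, 30, 35, 38, 39, 40}


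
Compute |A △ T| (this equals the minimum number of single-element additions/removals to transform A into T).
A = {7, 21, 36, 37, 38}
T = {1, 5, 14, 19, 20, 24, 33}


Set A = {7, 21, 36, 37, 38}
Set T = {1, 5, 14, 19, 20, 24, 33}
Elements to remove from A (in A, not in T): {7, 21, 36, 37, 38} → 5 removals
Elements to add to A (in T, not in A): {1, 5, 14, 19, 20, 24, 33} → 7 additions
Total edits = 5 + 7 = 12

12


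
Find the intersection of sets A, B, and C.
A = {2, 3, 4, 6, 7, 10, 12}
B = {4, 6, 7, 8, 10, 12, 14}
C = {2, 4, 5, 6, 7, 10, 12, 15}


Set A = {2, 3, 4, 6, 7, 10, 12}
Set B = {4, 6, 7, 8, 10, 12, 14}
Set C = {2, 4, 5, 6, 7, 10, 12, 15}
First, A ∩ B = {4, 6, 7, 10, 12}
Then, (A ∩ B) ∩ C = {4, 6, 7, 10, 12}

{4, 6, 7, 10, 12}


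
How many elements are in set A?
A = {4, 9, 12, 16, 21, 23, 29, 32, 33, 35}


Set A = {4, 9, 12, 16, 21, 23, 29, 32, 33, 35}
Listing elements: 4, 9, 12, 16, 21, 23, 29, 32, 33, 35
Counting: 10 elements
|A| = 10

10


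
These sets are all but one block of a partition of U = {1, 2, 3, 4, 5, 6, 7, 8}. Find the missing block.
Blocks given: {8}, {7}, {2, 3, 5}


U = {1, 2, 3, 4, 5, 6, 7, 8}
Shown blocks: {8}, {7}, {2, 3, 5}
A partition's blocks are pairwise disjoint and cover U, so the missing block = U \ (union of shown blocks).
Union of shown blocks: {2, 3, 5, 7, 8}
Missing block = U \ (union) = {1, 4, 6}

{1, 4, 6}


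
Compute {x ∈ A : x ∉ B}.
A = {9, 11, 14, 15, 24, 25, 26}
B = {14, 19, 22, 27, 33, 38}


Set A = {9, 11, 14, 15, 24, 25, 26}
Set B = {14, 19, 22, 27, 33, 38}
Check each element of A against B:
9 ∉ B (include), 11 ∉ B (include), 14 ∈ B, 15 ∉ B (include), 24 ∉ B (include), 25 ∉ B (include), 26 ∉ B (include)
Elements of A not in B: {9, 11, 15, 24, 25, 26}

{9, 11, 15, 24, 25, 26}


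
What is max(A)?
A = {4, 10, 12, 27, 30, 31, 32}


Set A = {4, 10, 12, 27, 30, 31, 32}
Elements in ascending order: 4, 10, 12, 27, 30, 31, 32
The largest element is 32.

32


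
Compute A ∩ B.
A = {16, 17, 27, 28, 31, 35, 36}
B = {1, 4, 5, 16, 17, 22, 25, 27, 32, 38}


Set A = {16, 17, 27, 28, 31, 35, 36}
Set B = {1, 4, 5, 16, 17, 22, 25, 27, 32, 38}
A ∩ B includes only elements in both sets.
Check each element of A against B:
16 ✓, 17 ✓, 27 ✓, 28 ✗, 31 ✗, 35 ✗, 36 ✗
A ∩ B = {16, 17, 27}

{16, 17, 27}


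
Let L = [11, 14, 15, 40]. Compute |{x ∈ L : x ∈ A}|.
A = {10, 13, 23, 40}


Set A = {10, 13, 23, 40}
Candidates: [11, 14, 15, 40]
Check each candidate:
11 ∉ A, 14 ∉ A, 15 ∉ A, 40 ∈ A
Count of candidates in A: 1

1


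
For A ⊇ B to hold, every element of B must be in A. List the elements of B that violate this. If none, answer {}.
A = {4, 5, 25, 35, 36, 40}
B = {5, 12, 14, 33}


Set A = {4, 5, 25, 35, 36, 40}
Set B = {5, 12, 14, 33}
Check each element of B against A:
5 ∈ A, 12 ∉ A (include), 14 ∉ A (include), 33 ∉ A (include)
Elements of B not in A: {12, 14, 33}

{12, 14, 33}


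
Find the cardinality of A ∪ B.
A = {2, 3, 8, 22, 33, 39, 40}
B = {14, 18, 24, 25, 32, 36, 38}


Set A = {2, 3, 8, 22, 33, 39, 40}, |A| = 7
Set B = {14, 18, 24, 25, 32, 36, 38}, |B| = 7
A ∩ B = {}, |A ∩ B| = 0
|A ∪ B| = |A| + |B| - |A ∩ B| = 7 + 7 - 0 = 14

14


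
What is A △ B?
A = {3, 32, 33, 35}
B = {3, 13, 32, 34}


Set A = {3, 32, 33, 35}
Set B = {3, 13, 32, 34}
A △ B = (A \ B) ∪ (B \ A)
Elements in A but not B: {33, 35}
Elements in B but not A: {13, 34}
A △ B = {13, 33, 34, 35}

{13, 33, 34, 35}


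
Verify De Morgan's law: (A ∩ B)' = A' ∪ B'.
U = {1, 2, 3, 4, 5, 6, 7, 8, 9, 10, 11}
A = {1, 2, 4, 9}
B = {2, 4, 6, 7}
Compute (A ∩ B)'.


U = {1, 2, 3, 4, 5, 6, 7, 8, 9, 10, 11}
A = {1, 2, 4, 9}, B = {2, 4, 6, 7}
A ∩ B = {2, 4}
(A ∩ B)' = U \ (A ∩ B) = {1, 3, 5, 6, 7, 8, 9, 10, 11}
Verification via A' ∪ B': A' = {3, 5, 6, 7, 8, 10, 11}, B' = {1, 3, 5, 8, 9, 10, 11}
A' ∪ B' = {1, 3, 5, 6, 7, 8, 9, 10, 11} ✓

{1, 3, 5, 6, 7, 8, 9, 10, 11}


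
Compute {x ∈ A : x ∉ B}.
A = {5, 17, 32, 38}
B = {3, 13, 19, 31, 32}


Set A = {5, 17, 32, 38}
Set B = {3, 13, 19, 31, 32}
Check each element of A against B:
5 ∉ B (include), 17 ∉ B (include), 32 ∈ B, 38 ∉ B (include)
Elements of A not in B: {5, 17, 38}

{5, 17, 38}


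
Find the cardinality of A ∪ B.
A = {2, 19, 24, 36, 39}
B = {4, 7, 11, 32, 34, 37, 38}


Set A = {2, 19, 24, 36, 39}, |A| = 5
Set B = {4, 7, 11, 32, 34, 37, 38}, |B| = 7
A ∩ B = {}, |A ∩ B| = 0
|A ∪ B| = |A| + |B| - |A ∩ B| = 5 + 7 - 0 = 12

12


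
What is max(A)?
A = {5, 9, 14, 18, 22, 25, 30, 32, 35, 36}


Set A = {5, 9, 14, 18, 22, 25, 30, 32, 35, 36}
Elements in ascending order: 5, 9, 14, 18, 22, 25, 30, 32, 35, 36
The largest element is 36.

36


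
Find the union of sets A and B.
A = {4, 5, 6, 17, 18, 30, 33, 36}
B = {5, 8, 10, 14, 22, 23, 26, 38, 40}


Set A = {4, 5, 6, 17, 18, 30, 33, 36}
Set B = {5, 8, 10, 14, 22, 23, 26, 38, 40}
A ∪ B includes all elements in either set.
Elements from A: {4, 5, 6, 17, 18, 30, 33, 36}
Elements from B not already included: {8, 10, 14, 22, 23, 26, 38, 40}
A ∪ B = {4, 5, 6, 8, 10, 14, 17, 18, 22, 23, 26, 30, 33, 36, 38, 40}

{4, 5, 6, 8, 10, 14, 17, 18, 22, 23, 26, 30, 33, 36, 38, 40}


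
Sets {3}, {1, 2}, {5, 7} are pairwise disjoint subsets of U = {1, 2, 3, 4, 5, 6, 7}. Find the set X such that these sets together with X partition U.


U = {1, 2, 3, 4, 5, 6, 7}
Shown blocks: {3}, {1, 2}, {5, 7}
A partition's blocks are pairwise disjoint and cover U, so the missing block = U \ (union of shown blocks).
Union of shown blocks: {1, 2, 3, 5, 7}
Missing block = U \ (union) = {4, 6}

{4, 6}


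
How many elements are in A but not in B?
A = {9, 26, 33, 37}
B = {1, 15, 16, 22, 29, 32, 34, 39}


Set A = {9, 26, 33, 37}
Set B = {1, 15, 16, 22, 29, 32, 34, 39}
A \ B = {9, 26, 33, 37}
|A \ B| = 4

4


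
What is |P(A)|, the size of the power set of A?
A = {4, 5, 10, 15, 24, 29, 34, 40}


Set A = {4, 5, 10, 15, 24, 29, 34, 40}
|A| = 8
The power set P(A) contains all subsets of A.
|P(A)| = 2^|A| = 2^8 = 256

256


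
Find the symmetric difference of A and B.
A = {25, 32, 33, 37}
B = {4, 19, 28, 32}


Set A = {25, 32, 33, 37}
Set B = {4, 19, 28, 32}
A △ B = (A \ B) ∪ (B \ A)
Elements in A but not B: {25, 33, 37}
Elements in B but not A: {4, 19, 28}
A △ B = {4, 19, 25, 28, 33, 37}

{4, 19, 25, 28, 33, 37}


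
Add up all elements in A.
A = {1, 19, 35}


Set A = {1, 19, 35}
Sum = 1 + 19 + 35 = 55

55


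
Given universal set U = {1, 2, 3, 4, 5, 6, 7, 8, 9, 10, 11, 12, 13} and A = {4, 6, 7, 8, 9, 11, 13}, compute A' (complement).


Universal set U = {1, 2, 3, 4, 5, 6, 7, 8, 9, 10, 11, 12, 13}
Set A = {4, 6, 7, 8, 9, 11, 13}
A' = U \ A = elements in U but not in A
Checking each element of U:
1 (not in A, include), 2 (not in A, include), 3 (not in A, include), 4 (in A, exclude), 5 (not in A, include), 6 (in A, exclude), 7 (in A, exclude), 8 (in A, exclude), 9 (in A, exclude), 10 (not in A, include), 11 (in A, exclude), 12 (not in A, include), 13 (in A, exclude)
A' = {1, 2, 3, 5, 10, 12}

{1, 2, 3, 5, 10, 12}


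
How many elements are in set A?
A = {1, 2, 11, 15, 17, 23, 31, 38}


Set A = {1, 2, 11, 15, 17, 23, 31, 38}
Listing elements: 1, 2, 11, 15, 17, 23, 31, 38
Counting: 8 elements
|A| = 8

8


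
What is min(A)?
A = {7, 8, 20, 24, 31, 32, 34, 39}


Set A = {7, 8, 20, 24, 31, 32, 34, 39}
Elements in ascending order: 7, 8, 20, 24, 31, 32, 34, 39
The smallest element is 7.

7
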